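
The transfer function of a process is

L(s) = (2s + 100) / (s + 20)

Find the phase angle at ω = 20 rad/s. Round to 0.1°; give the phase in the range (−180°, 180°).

-23.2°

Substitute s = j20:
Numerator: 2(j20) + 100 = 100 + j40
Denominator: (j20) + 20 = 20 + j20
|N| = √(100² + 40²) ≈ 107.7, ∠N ≈ 21.80°
|D| = √(20² + 20²) ≈ 28.284, ∠D ≈ 45.00°
∠L = 21.80° − 45.00° = -23.20°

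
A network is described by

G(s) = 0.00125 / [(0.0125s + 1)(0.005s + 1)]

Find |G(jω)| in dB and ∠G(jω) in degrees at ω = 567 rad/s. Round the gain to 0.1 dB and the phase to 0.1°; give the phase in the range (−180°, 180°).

At ω = 567 rad/s:
pole (1 + j567·0.0125) = 1 + j7.0875 → |·| ≈ 7.1577, ∠ ≈ 81.97°
pole (1 + j567·0.005) = 1 + j2.835 → |·| ≈ 3.0062, ∠ ≈ 70.57°
|G| = 0.00125 · 1 / (7.1577 · 3.0062) ≈ 5.8092e-05
Gain = 20 log₁₀(5.8092e-05) ≈ -84.72 dB
∠G = (0°) − (81.97° + 70.57°) = -152.54°

-84.7 dB, -152.5°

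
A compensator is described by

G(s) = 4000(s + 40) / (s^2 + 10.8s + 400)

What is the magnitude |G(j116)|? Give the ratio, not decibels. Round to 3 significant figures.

At s = jω = j116:
zero (s+40): 40 + j116 → |·| = √(40²+116²) = √15056 ≈ 122.7, ∠ = arctan(116/40) ≈ 70.97°
quadratic: (j116)² + 10.8·j116 + 400 = -13056 + j1252.8 → |·| ≈ 13116, ∠ ≈ 174.52°
|G| = 4000 · 122.7 / 13116 ≈ 37.42

37.4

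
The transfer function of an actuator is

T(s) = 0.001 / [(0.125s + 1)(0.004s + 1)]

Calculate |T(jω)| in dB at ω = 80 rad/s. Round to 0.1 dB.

At ω = 80 rad/s:
pole (1 + j80·0.125) = 1 + j10 → |·| ≈ 10.05, ∠ ≈ 84.29°
pole (1 + j80·0.004) = 1 + j0.32 → |·| ≈ 1.05, ∠ ≈ 17.74°
|T| = 0.001 · 1 / (10.05 · 1.05) ≈ 9.4764e-05
Gain = 20 log₁₀(9.4764e-05) ≈ -80.47 dB

-80.5 dB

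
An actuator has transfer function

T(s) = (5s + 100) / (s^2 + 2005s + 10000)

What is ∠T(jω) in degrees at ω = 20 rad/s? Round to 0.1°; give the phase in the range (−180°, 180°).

Substitute s = j20:
Numerator: 5(j20) + 100 = 100 + j100
Denominator: (j20)^2 + 2005(j20) + 10000 = 9600 + j40100
|N| = √(100² + 100²) ≈ 141.42, ∠N ≈ 45.00°
|D| = √(9600² + 40100²) ≈ 41233, ∠D ≈ 76.54°
∠T = 45.00° − 76.54° = -31.54°

-31.5°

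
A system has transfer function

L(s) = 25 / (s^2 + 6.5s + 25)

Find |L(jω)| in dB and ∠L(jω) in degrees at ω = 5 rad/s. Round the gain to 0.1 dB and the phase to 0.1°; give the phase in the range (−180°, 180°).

-2.3 dB, -90.0°

At s = jω = j5:
quadratic: (j5)² + 6.5·j5 + 25 = 0 + j32.5 → |·| ≈ 32.5, ∠ ≈ 90.00°
|L| = 25 / 32.5 ≈ 0.76923
Gain = 20 log₁₀(0.76923) ≈ -2.28 dB
∠L = 0.00° − 90.00° = -90.00°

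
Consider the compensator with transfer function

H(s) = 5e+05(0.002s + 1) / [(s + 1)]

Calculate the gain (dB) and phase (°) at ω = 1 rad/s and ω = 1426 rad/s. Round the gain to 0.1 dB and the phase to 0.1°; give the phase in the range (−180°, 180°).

ω = 1: 111.0 dB, -44.9°; ω = 1426: 60.5 dB, -19.3°

At ω = 1 rad/s:
zero (1 + j1·0.002) = 1 + j0.002 → |·| ≈ 1, ∠ ≈ 0.11°
pole (1 + j1·1) = 1 + j1 → |·| ≈ 1.4142, ∠ ≈ 45.00°
|H| = 5e+05 · 1 / (1.4142) ≈ 3.5356e+05
Gain = 20 log₁₀(3.5356e+05) ≈ 110.97 dB
∠H = (0.11°) − (45.00°) = -44.89°

At ω = 1426 rad/s:
zero (1 + j1426·0.002) = 1 + j2.852 → |·| ≈ 3.0222, ∠ ≈ 70.68°
pole (1 + j1426·1) = 1 + j1426 → |·| ≈ 1426, ∠ ≈ 89.96°
|H| = 5e+05 · 3.0222 / (1426) ≈ 1059.7
Gain = 20 log₁₀(1059.7) ≈ 60.50 dB
∠H = (70.68°) − (89.96°) = -19.28°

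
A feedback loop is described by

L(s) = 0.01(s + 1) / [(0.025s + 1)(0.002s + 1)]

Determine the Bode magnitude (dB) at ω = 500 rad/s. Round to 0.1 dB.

At ω = 500 rad/s:
zero (1 + j500·1) = 1 + j500 → |·| ≈ 500, ∠ ≈ 89.89°
pole (1 + j500·0.025) = 1 + j12.5 → |·| ≈ 12.54, ∠ ≈ 85.43°
pole (1 + j500·0.002) = 1 + j1 → |·| ≈ 1.4142, ∠ ≈ 45.00°
|L| = 0.01 · 500 / (12.54 · 1.4142) ≈ 0.28194
Gain = 20 log₁₀(0.28194) ≈ -11.00 dB

-11.0 dB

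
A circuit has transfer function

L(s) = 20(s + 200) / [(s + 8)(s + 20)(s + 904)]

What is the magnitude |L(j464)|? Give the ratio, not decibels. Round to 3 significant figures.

4.61e-05

At s = jω = j464:
zero (s+200): 200 + j464 → |·| = √(200²+464²) = √255296 ≈ 505.27, ∠ = arctan(464/200) ≈ 66.68°
pole (s+8): 8 + j464 → |·| = √(8²+464²) = √215360 ≈ 464.07, ∠ = arctan(464/8) ≈ 89.01°
pole (s+20): 20 + j464 → |·| = √(20²+464²) = √215696 ≈ 464.43, ∠ = arctan(464/20) ≈ 87.53°
pole (s+904): 904 + j464 → |·| = √(904²+464²) = √1032512 ≈ 1016.1, ∠ = arctan(464/904) ≈ 27.17°
|L| = 20 · 505.27 / 2.19e+08 ≈ 4.6143e-05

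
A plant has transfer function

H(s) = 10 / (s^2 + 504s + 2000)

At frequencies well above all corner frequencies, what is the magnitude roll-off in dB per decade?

-40 dB/decade

Each pole contributes −20 dB/decade at high frequency; each zero contributes +20 dB/decade.
Net: 0 zero(s) − 2 pole(s) → -40 dB/decade.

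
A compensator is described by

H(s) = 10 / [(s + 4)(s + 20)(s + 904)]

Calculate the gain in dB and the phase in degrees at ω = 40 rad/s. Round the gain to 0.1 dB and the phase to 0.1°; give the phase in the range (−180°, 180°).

At s = jω = j40:
pole (s+4): 4 + j40 → |·| = √(4²+40²) = √1616 ≈ 40.2, ∠ = arctan(40/4) ≈ 84.29°
pole (s+20): 20 + j40 → |·| = √(20²+40²) = √2000 ≈ 44.721, ∠ = arctan(40/20) ≈ 63.43°
pole (s+904): 904 + j40 → |·| = √(904²+40²) = √818816 ≈ 904.88, ∠ = arctan(40/904) ≈ 2.53°
|H| = 10 / 1.6268e+06 ≈ 6.147e-06
Gain = 20 log₁₀(6.147e-06) ≈ -104.23 dB
∠H = 0.00° − 150.25° = -150.25°

-104.2 dB, -150.3°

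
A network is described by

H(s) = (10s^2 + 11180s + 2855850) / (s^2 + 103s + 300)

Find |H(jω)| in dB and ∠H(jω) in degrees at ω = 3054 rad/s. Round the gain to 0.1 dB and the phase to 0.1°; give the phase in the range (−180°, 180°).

Substitute s = j3054:
Numerator: 10(j3054)^2 + 11180(j3054) + 2855850 = -90413310 + j34143720
Denominator: (j3054)^2 + 103(j3054) + 300 = -9326616 + j314562
|N| = √(90413310² + 34143720²) ≈ 9.6646e+07, ∠N ≈ 159.31°
|D| = √(9326616² + 314562²) ≈ 9.3319e+06, ∠D ≈ 178.07°
|H| = 9.6646e+07 / 9.3319e+06 ≈ 10.357
Gain = 20 log₁₀(10.357) ≈ 20.30 dB
∠H = 159.31° − 178.07° = -18.76°

20.3 dB, -18.8°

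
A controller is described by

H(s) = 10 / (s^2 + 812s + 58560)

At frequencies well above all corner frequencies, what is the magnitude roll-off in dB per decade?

-40 dB/decade

Each pole contributes −20 dB/decade at high frequency; each zero contributes +20 dB/decade.
Net: 0 zero(s) − 2 pole(s) → -40 dB/decade.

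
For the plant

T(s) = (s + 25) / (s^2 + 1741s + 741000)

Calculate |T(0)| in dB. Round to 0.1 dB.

-89.4 dB

T(0) = 25 / 741000 ≈ 3.3738e-05
20 log₁₀(3.3738e-05) ≈ -89.44 dB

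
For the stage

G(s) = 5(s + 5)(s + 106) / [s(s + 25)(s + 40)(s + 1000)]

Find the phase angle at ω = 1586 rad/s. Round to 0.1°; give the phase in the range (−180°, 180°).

At s = jω = j1586:
zero (s+5): 5 + j1586 → |·| = √(5²+1586²) = √2515421 ≈ 1586, ∠ = arctan(1586/5) ≈ 89.82°
zero (s+106): 106 + j1586 → |·| = √(106²+1586²) = √2526632 ≈ 1589.5, ∠ = arctan(1586/106) ≈ 86.18°
pole (s+25): 25 + j1586 → |·| = √(25²+1586²) = √2516021 ≈ 1586.2, ∠ = arctan(1586/25) ≈ 89.10°
pole (s+40): 40 + j1586 → |·| = √(40²+1586²) = √2516996 ≈ 1586.5, ∠ = arctan(1586/40) ≈ 88.56°
pole (s+1000): 1000 + j1586 → |·| = √(1000²+1586²) = √3515396 ≈ 1874.9, ∠ = arctan(1586/1000) ≈ 57.77°
pole at origin: |s| = 1586, ∠ = 90.00° (in denominator)
∠G = 176.00° − 325.43° = -149.43°

-149.4°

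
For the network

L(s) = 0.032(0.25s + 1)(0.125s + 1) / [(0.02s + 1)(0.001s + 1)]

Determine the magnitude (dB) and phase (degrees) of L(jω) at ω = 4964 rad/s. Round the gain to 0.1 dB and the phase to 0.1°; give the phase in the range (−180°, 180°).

33.8 dB, 11.8°

At ω = 4964 rad/s:
zero (1 + j4964·0.25) = 1 + j1241 → |·| ≈ 1241, ∠ ≈ 89.95°
zero (1 + j4964·0.125) = 1 + j620.5 → |·| ≈ 620.5, ∠ ≈ 89.91°
pole (1 + j4964·0.02) = 1 + j99.28 → |·| ≈ 99.285, ∠ ≈ 89.42°
pole (1 + j4964·0.001) = 1 + j4.964 → |·| ≈ 5.0637, ∠ ≈ 78.61°
|L| = 0.032 · 1241 · 620.5 / (99.285 · 5.0637) ≈ 49.013
Gain = 20 log₁₀(49.013) ≈ 33.81 dB
∠L = (89.95° + 89.91°) − (89.42° + 78.61°) = 11.83°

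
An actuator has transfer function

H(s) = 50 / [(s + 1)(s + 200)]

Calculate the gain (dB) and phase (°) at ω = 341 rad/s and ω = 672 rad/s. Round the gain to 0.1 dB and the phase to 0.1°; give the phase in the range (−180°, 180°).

ω = 341: -68.6 dB, -149.4°; ω = 672: -79.5 dB, -163.3°

At s = jω = j341:
pole (s+1): 1 + j341 → |·| = √(1²+341²) = √116282 ≈ 341, ∠ = arctan(341/1) ≈ 89.83°
pole (s+200): 200 + j341 → |·| = √(200²+341²) = √156281 ≈ 395.32, ∠ = arctan(341/200) ≈ 59.61°
|H| = 50 / 1.348e+05 ≈ 0.00037092
Gain = 20 log₁₀(0.00037092) ≈ -68.61 dB
∠H = 0.00° − 149.44° = -149.44°

At s = jω = j672:
pole (s+1): 1 + j672 → |·| = √(1²+672²) = √451585 ≈ 672, ∠ = arctan(672/1) ≈ 89.91°
pole (s+200): 200 + j672 → |·| = √(200²+672²) = √491584 ≈ 701.13, ∠ = arctan(672/200) ≈ 73.43°
|H| = 50 / 4.7116e+05 ≈ 0.00010612
Gain = 20 log₁₀(0.00010612) ≈ -79.48 dB
∠H = 0.00° − 163.34° = -163.34°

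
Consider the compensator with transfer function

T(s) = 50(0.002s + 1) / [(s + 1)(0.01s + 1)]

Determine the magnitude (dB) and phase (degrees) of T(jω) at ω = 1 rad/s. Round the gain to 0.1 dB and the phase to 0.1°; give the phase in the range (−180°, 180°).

At ω = 1 rad/s:
zero (1 + j1·0.002) = 1 + j0.002 → |·| ≈ 1, ∠ ≈ 0.11°
pole (1 + j1·1) = 1 + j1 → |·| ≈ 1.4142, ∠ ≈ 45.00°
pole (1 + j1·0.01) = 1 + j0.01 → |·| ≈ 1, ∠ ≈ 0.57°
|T| = 50 · 1 / (1.4142 · 1) ≈ 35.356
Gain = 20 log₁₀(35.356) ≈ 30.97 dB
∠T = (0.11°) − (45.00° + 0.57°) = -45.46°

31.0 dB, -45.5°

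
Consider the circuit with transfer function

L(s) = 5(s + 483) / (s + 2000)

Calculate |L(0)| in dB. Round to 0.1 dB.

L(0) = 5·483 / (2000) = 1.2075
20 log₁₀(1.2075) ≈ 1.64 dB

1.6 dB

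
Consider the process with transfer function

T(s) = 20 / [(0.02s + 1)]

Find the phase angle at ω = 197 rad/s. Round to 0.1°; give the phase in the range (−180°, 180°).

-75.8°

At ω = 197 rad/s:
pole (1 + j197·0.02) = 1 + j3.94 → |·| ≈ 4.0649, ∠ ≈ 75.76°
∠T = (0°) − (75.76°) = -75.76°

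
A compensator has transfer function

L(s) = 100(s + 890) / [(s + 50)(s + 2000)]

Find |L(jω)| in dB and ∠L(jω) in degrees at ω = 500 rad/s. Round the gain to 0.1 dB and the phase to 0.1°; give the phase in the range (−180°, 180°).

-20.1 dB, -69.0°

At s = jω = j500:
zero (s+890): 890 + j500 → |·| = √(890²+500²) = √1042100 ≈ 1020.8, ∠ = arctan(500/890) ≈ 29.33°
pole (s+50): 50 + j500 → |·| = √(50²+500²) = √252500 ≈ 502.49, ∠ = arctan(500/50) ≈ 84.29°
pole (s+2000): 2000 + j500 → |·| = √(2000²+500²) = √4250000 ≈ 2061.6, ∠ = arctan(500/2000) ≈ 14.04°
|L| = 100 · 1020.8 / 1.0359e+06 ≈ 0.098542
Gain = 20 log₁₀(0.098542) ≈ -20.13 dB
∠L = 29.33° − 98.33° = -69.00°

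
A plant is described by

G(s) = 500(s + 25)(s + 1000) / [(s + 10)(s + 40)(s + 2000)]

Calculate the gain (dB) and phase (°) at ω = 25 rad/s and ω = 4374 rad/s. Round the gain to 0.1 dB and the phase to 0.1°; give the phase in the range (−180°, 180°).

ω = 25: 16.9 dB, -54.5°; ω = 4374: -19.4 dB, -78.0°

At s = jω = j25:
zero (s+25): 25 + j25 → |·| = √(25²+25²) = √1250 ≈ 35.355, ∠ = arctan(25/25) ≈ 45.00°
zero (s+1000): 1000 + j25 → |·| = √(1000²+25²) = √1000625 ≈ 1000.3, ∠ = arctan(25/1000) ≈ 1.43°
pole (s+10): 10 + j25 → |·| = √(10²+25²) = √725 ≈ 26.926, ∠ = arctan(25/10) ≈ 68.20°
pole (s+40): 40 + j25 → |·| = √(40²+25²) = √2225 ≈ 47.17, ∠ = arctan(25/40) ≈ 32.01°
pole (s+2000): 2000 + j25 → |·| = √(2000²+25²) = √4000625 ≈ 2000.2, ∠ = arctan(25/2000) ≈ 0.72°
|G| = 500 · 35366 / 2.5405e+06 ≈ 6.9604
Gain = 20 log₁₀(6.9604) ≈ 16.85 dB
∠G = 46.43° − 100.93° = -54.50°

At s = jω = j4374:
zero (s+25): 25 + j4374 → |·| = √(25²+4374²) = √19132501 ≈ 4374.1, ∠ = arctan(4374/25) ≈ 89.67°
zero (s+1000): 1000 + j4374 → |·| = √(1000²+4374²) = √20131876 ≈ 4486.9, ∠ = arctan(4374/1000) ≈ 77.12°
pole (s+10): 10 + j4374 → |·| = √(10²+4374²) = √19131976 ≈ 4374, ∠ = arctan(4374/10) ≈ 89.87°
pole (s+40): 40 + j4374 → |·| = √(40²+4374²) = √19133476 ≈ 4374.2, ∠ = arctan(4374/40) ≈ 89.48°
pole (s+2000): 2000 + j4374 → |·| = √(2000²+4374²) = √23131876 ≈ 4809.6, ∠ = arctan(4374/2000) ≈ 65.43°
|G| = 500 · 1.9626e+07 / 9.2021e+10 ≈ 0.10664
Gain = 20 log₁₀(0.10664) ≈ -19.44 dB
∠G = 166.79° − 244.78° = -77.99°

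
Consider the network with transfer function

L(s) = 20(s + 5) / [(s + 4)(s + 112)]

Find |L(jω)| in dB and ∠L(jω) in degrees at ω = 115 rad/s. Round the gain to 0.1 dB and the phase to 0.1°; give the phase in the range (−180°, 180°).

At s = jω = j115:
zero (s+5): 5 + j115 → |·| = √(5²+115²) = √13250 ≈ 115.11, ∠ = arctan(115/5) ≈ 87.51°
pole (s+4): 4 + j115 → |·| = √(4²+115²) = √13241 ≈ 115.07, ∠ = arctan(115/4) ≈ 88.01°
pole (s+112): 112 + j115 → |·| = √(112²+115²) = √25769 ≈ 160.53, ∠ = arctan(115/112) ≈ 45.76°
|L| = 20 · 115.11 / 18472 ≈ 0.12463
Gain = 20 log₁₀(0.12463) ≈ -18.09 dB
∠L = 87.51° − 133.77° = -46.26°

-18.1 dB, -46.3°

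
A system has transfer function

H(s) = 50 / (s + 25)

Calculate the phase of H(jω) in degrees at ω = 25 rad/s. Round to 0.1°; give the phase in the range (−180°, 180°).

-45.0°

At s = jω = j25:
pole (s+25): 25 + j25 → |·| = √(25²+25²) = √1250 ≈ 35.355, ∠ = arctan(25/25) ≈ 45.00°
∠H = 0.00° − 45.00° = -45.00°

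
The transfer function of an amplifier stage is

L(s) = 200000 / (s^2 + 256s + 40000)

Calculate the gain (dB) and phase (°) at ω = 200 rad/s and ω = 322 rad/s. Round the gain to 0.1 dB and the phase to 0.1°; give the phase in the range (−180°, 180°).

At s = jω = j200:
quadratic: (j200)² + 256·j200 + 40000 = 0 + j51200 → |·| ≈ 51200, ∠ ≈ 90.00°
|L| = 200000 / 51200 ≈ 3.9062
Gain = 20 log₁₀(3.9062) ≈ 11.84 dB
∠L = 0.00° − 90.00° = -90.00°

At s = jω = j322:
quadratic: (j322)² + 256·j322 + 40000 = -63684 + j82432 → |·| ≈ 1.0417e+05, ∠ ≈ 127.69°
|L| = 200000 / 1.0417e+05 ≈ 1.9199
Gain = 20 log₁₀(1.9199) ≈ 5.67 dB
∠L = 0.00° − 127.69° = -127.69°

ω = 200: 11.8 dB, -90.0°; ω = 322: 5.7 dB, -127.7°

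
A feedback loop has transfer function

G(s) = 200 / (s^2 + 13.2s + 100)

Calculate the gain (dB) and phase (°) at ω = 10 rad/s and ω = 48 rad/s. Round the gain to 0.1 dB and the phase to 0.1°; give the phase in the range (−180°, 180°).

At s = jω = j10:
quadratic: (j10)² + 13.2·j10 + 100 = 0 + j132 → |·| ≈ 132, ∠ ≈ 90.00°
|G| = 200 / 132 ≈ 1.5152
Gain = 20 log₁₀(1.5152) ≈ 3.61 dB
∠G = 0.00° − 90.00° = -90.00°

At s = jω = j48:
quadratic: (j48)² + 13.2·j48 + 100 = -2204 + j633.6 → |·| ≈ 2293.3, ∠ ≈ 163.96°
|G| = 200 / 2293.3 ≈ 0.087211
Gain = 20 log₁₀(0.087211) ≈ -21.19 dB
∠G = 0.00° − 163.96° = -163.96°

ω = 10: 3.6 dB, -90.0°; ω = 48: -21.2 dB, -164.0°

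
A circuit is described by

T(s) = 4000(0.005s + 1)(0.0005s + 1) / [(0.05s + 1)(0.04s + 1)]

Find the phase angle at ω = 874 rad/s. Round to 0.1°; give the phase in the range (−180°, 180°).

-76.3°

At ω = 874 rad/s:
zero (1 + j874·0.005) = 1 + j4.37 → |·| ≈ 4.483, ∠ ≈ 77.11°
zero (1 + j874·0.0005) = 1 + j0.437 → |·| ≈ 1.0913, ∠ ≈ 23.61°
pole (1 + j874·0.05) = 1 + j43.7 → |·| ≈ 43.711, ∠ ≈ 88.69°
pole (1 + j874·0.04) = 1 + j34.96 → |·| ≈ 34.974, ∠ ≈ 88.36°
∠T = (77.11° + 23.61°) − (88.69° + 88.36°) = -76.33°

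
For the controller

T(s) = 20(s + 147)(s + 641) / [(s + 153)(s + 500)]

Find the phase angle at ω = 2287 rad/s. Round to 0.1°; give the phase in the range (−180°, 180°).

-3.2°

At s = jω = j2287:
zero (s+147): 147 + j2287 → |·| = √(147²+2287²) = √5251978 ≈ 2291.7, ∠ = arctan(2287/147) ≈ 86.32°
zero (s+641): 641 + j2287 → |·| = √(641²+2287²) = √5641250 ≈ 2375.1, ∠ = arctan(2287/641) ≈ 74.34°
pole (s+153): 153 + j2287 → |·| = √(153²+2287²) = √5253778 ≈ 2292.1, ∠ = arctan(2287/153) ≈ 86.17°
pole (s+500): 500 + j2287 → |·| = √(500²+2287²) = √5480369 ≈ 2341, ∠ = arctan(2287/500) ≈ 77.67°
∠T = 160.66° − 163.84° = -3.18°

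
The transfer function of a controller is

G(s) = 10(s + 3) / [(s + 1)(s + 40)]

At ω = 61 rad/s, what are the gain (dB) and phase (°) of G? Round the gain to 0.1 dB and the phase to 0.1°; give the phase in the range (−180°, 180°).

-17.3 dB, -58.6°

At s = jω = j61:
zero (s+3): 3 + j61 → |·| = √(3²+61²) = √3730 ≈ 61.074, ∠ = arctan(61/3) ≈ 87.18°
pole (s+1): 1 + j61 → |·| = √(1²+61²) = √3722 ≈ 61.008, ∠ = arctan(61/1) ≈ 89.06°
pole (s+40): 40 + j61 → |·| = √(40²+61²) = √5321 ≈ 72.945, ∠ = arctan(61/40) ≈ 56.75°
|G| = 10 · 61.074 / 4450.2 ≈ 0.13724
Gain = 20 log₁₀(0.13724) ≈ -17.25 dB
∠G = 87.18° − 145.81° = -58.63°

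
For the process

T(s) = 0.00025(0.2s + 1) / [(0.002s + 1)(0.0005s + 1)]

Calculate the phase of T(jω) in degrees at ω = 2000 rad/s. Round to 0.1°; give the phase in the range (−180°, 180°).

-31.1°

At ω = 2000 rad/s:
zero (1 + j2000·0.2) = 1 + j400 → |·| ≈ 400, ∠ ≈ 89.86°
pole (1 + j2000·0.002) = 1 + j4 → |·| ≈ 4.1231, ∠ ≈ 75.96°
pole (1 + j2000·0.0005) = 1 + j1 → |·| ≈ 1.4142, ∠ ≈ 45.00°
∠T = (89.86°) − (75.96° + 45.00°) = -31.10°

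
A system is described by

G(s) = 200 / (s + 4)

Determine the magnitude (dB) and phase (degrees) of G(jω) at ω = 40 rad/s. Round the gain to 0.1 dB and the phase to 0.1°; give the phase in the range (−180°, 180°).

13.9 dB, -84.3°

Substitute s = j40:
Numerator: 200 = 200 + j0
Denominator: (j40) + 4 = 4 + j40
|N| = √(200² + 0²) ≈ 200, ∠N ≈ 0.00°
|D| = √(4² + 40²) ≈ 40.2, ∠D ≈ 84.29°
|G| = 200 / 40.2 ≈ 4.9751
Gain = 20 log₁₀(4.9751) ≈ 13.94 dB
∠G = 0.00° − 84.29° = -84.29°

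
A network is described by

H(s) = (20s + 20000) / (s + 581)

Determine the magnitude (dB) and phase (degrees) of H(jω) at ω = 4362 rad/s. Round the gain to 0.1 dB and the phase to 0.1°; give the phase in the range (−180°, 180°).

Substitute s = j4362:
Numerator: 20(j4362) + 20000 = 20000 + j87240
Denominator: (j4362) + 581 = 581 + j4362
|N| = √(20000² + 87240²) ≈ 89503, ∠N ≈ 77.09°
|D| = √(581² + 4362²) ≈ 4400.5, ∠D ≈ 82.41°
|H| = 89503 / 4400.5 ≈ 20.339
Gain = 20 log₁₀(20.339) ≈ 26.17 dB
∠H = 77.09° − 82.41° = -5.32°

26.2 dB, -5.3°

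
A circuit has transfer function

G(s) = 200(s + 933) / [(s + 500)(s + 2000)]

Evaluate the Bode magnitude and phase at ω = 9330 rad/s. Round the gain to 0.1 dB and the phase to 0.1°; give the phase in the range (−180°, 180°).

At s = jω = j9330:
zero (s+933): 933 + j9330 → |·| = √(933²+9330²) = √87919389 ≈ 9376.5, ∠ = arctan(9330/933) ≈ 84.29°
pole (s+500): 500 + j9330 → |·| = √(500²+9330²) = √87298900 ≈ 9343.4, ∠ = arctan(9330/500) ≈ 86.93°
pole (s+2000): 2000 + j9330 → |·| = √(2000²+9330²) = √91048900 ≈ 9542, ∠ = arctan(9330/2000) ≈ 77.90°
|G| = 200 · 9376.5 / 8.9155e+07 ≈ 0.021034
Gain = 20 log₁₀(0.021034) ≈ -33.54 dB
∠G = 84.29° − 164.83° = -80.54°

-33.5 dB, -80.5°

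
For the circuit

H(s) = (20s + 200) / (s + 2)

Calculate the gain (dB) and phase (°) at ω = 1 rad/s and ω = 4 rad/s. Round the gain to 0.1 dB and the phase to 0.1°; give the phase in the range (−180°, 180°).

Substitute s = j1:
Numerator: 20(j1) + 200 = 200 + j20
Denominator: (j1) + 2 = 2 + j1
|N| = √(200² + 20²) ≈ 201, ∠N ≈ 5.71°
|D| = √(2² + 1²) ≈ 2.2361, ∠D ≈ 26.57°
|H| = 201 / 2.2361 ≈ 89.889
Gain = 20 log₁₀(89.889) ≈ 39.07 dB
∠H = 5.71° − 26.57° = -20.86°

Substitute s = j4:
Numerator: 20(j4) + 200 = 200 + j80
Denominator: (j4) + 2 = 2 + j4
|N| = √(200² + 80²) ≈ 215.41, ∠N ≈ 21.80°
|D| = √(2² + 4²) ≈ 4.4721, ∠D ≈ 63.43°
|H| = 215.41 / 4.4721 ≈ 48.168
Gain = 20 log₁₀(48.168) ≈ 33.66 dB
∠H = 21.80° − 63.43° = -41.63°

ω = 1: 39.1 dB, -20.9°; ω = 4: 33.7 dB, -41.6°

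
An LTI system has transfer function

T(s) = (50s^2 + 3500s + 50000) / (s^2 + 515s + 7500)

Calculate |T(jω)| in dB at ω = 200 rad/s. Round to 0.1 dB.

Substitute s = j200:
Numerator: 50(j200)^2 + 3500(j200) + 50000 = -1950000 + j700000
Denominator: (j200)^2 + 515(j200) + 7500 = -32500 + j103000
|N| = √(1950000² + 700000²) ≈ 2.0718e+06, ∠N ≈ 160.25°
|D| = √(32500² + 103000²) ≈ 1.0801e+05, ∠D ≈ 107.51°
|T| = 2.0718e+06 / 1.0801e+05 ≈ 19.182
Gain = 20 log₁₀(19.182) ≈ 25.66 dB

25.7 dB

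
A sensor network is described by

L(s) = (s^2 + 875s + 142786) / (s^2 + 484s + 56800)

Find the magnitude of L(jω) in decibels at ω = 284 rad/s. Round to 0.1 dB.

Substitute s = j284:
Numerator: (j284)^2 + 875(j284) + 142786 = 62130 + j248500
Denominator: (j284)^2 + 484(j284) + 56800 = -23856 + j137456
|N| = √(62130² + 248500²) ≈ 2.5615e+05, ∠N ≈ 75.96°
|D| = √(23856² + 137456²) ≈ 1.3951e+05, ∠D ≈ 99.85°
|L| = 2.5615e+05 / 1.3951e+05 ≈ 1.8361
Gain = 20 log₁₀(1.8361) ≈ 5.28 dB

5.3 dB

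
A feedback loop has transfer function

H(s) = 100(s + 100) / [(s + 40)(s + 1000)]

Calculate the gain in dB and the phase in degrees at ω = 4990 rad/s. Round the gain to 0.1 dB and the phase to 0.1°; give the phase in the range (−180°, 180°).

At s = jω = j4990:
zero (s+100): 100 + j4990 → |·| = √(100²+4990²) = √24910100 ≈ 4991, ∠ = arctan(4990/100) ≈ 88.85°
pole (s+40): 40 + j4990 → |·| = √(40²+4990²) = √24901700 ≈ 4990.2, ∠ = arctan(4990/40) ≈ 89.54°
pole (s+1000): 1000 + j4990 → |·| = √(1000²+4990²) = √25900100 ≈ 5089.2, ∠ = arctan(4990/1000) ≈ 78.67°
|H| = 100 · 4991 / 2.5396e+07 ≈ 0.019653
Gain = 20 log₁₀(0.019653) ≈ -34.13 dB
∠H = 88.85° − 168.21° = -79.36°

-34.1 dB, -79.4°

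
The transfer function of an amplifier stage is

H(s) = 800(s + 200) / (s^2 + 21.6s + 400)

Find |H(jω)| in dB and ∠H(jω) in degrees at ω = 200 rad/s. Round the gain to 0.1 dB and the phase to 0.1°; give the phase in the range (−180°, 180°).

At s = jω = j200:
zero (s+200): 200 + j200 → |·| = √(200²+200²) = √80000 ≈ 282.84, ∠ = arctan(200/200) ≈ 45.00°
quadratic: (j200)² + 21.6·j200 + 400 = -39600 + j4320 → |·| ≈ 39835, ∠ ≈ 173.77°
|H| = 800 · 282.84 / 39835 ≈ 5.6802
Gain = 20 log₁₀(5.6802) ≈ 15.09 dB
∠H = 45.00° − 173.77° = -128.77°

15.1 dB, -128.8°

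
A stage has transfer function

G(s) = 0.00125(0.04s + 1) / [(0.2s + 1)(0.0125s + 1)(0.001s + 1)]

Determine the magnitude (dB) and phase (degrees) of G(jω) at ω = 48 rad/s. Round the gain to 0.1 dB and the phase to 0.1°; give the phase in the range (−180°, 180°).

At ω = 48 rad/s:
zero (1 + j48·0.04) = 1 + j1.92 → |·| ≈ 2.1648, ∠ ≈ 62.49°
pole (1 + j48·0.2) = 1 + j9.6 → |·| ≈ 9.6519, ∠ ≈ 84.05°
pole (1 + j48·0.0125) = 1 + j0.6 → |·| ≈ 1.1662, ∠ ≈ 30.96°
pole (1 + j48·0.001) = 1 + j0.048 → |·| ≈ 1.0012, ∠ ≈ 2.75°
|G| = 0.00125 · 2.1648 / (9.6519 · 1.1662 · 1.0012) ≈ 0.00024012
Gain = 20 log₁₀(0.00024012) ≈ -72.39 dB
∠G = (62.49°) − (84.05° + 30.96° + 2.75°) = -55.27°

-72.4 dB, -55.3°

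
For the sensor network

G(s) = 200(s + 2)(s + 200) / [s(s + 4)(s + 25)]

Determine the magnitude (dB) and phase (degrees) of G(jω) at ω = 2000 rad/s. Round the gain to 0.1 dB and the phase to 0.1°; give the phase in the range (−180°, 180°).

At s = jω = j2000:
zero (s+2): 2 + j2000 → |·| = √(2²+2000²) = √4000004 ≈ 2000, ∠ = arctan(2000/2) ≈ 89.94°
zero (s+200): 200 + j2000 → |·| = √(200²+2000²) = √4040000 ≈ 2010, ∠ = arctan(2000/200) ≈ 84.29°
pole (s+4): 4 + j2000 → |·| = √(4²+2000²) = √4000016 ≈ 2000, ∠ = arctan(2000/4) ≈ 89.89°
pole (s+25): 25 + j2000 → |·| = √(25²+2000²) = √4000625 ≈ 2000.2, ∠ = arctan(2000/25) ≈ 89.28°
pole at origin: |s| = 2000, ∠ = 90.00° (in denominator)
|G| = 200 · 4.02e+06 / 8.0008e+09 ≈ 0.10049
Gain = 20 log₁₀(0.10049) ≈ -19.96 dB
∠G = 174.23° − 269.17° = -94.94°

-20.0 dB, -94.9°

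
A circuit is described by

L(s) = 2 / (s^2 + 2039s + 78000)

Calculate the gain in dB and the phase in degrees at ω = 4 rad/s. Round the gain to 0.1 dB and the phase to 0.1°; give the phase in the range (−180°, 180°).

-91.9 dB, -6.0°

Substitute s = j4:
Numerator: 2 = 2 + j0
Denominator: (j4)^2 + 2039(j4) + 78000 = 77984 + j8156
|N| = √(2² + 0²) ≈ 2, ∠N ≈ 0.00°
|D| = √(77984² + 8156²) ≈ 78409, ∠D ≈ 5.97°
|L| = 2 / 78409 ≈ 2.5507e-05
Gain = 20 log₁₀(2.5507e-05) ≈ -91.87 dB
∠L = 0.00° − 5.97° = -5.97°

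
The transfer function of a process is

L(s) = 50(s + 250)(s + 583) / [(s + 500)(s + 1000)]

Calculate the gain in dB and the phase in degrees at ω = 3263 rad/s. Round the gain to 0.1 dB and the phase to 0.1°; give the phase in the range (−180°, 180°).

At s = jω = j3263:
zero (s+250): 250 + j3263 → |·| = √(250²+3263²) = √10709669 ≈ 3272.6, ∠ = arctan(3263/250) ≈ 85.62°
zero (s+583): 583 + j3263 → |·| = √(583²+3263²) = √10987058 ≈ 3314.7, ∠ = arctan(3263/583) ≈ 79.87°
pole (s+500): 500 + j3263 → |·| = √(500²+3263²) = √10897169 ≈ 3301.1, ∠ = arctan(3263/500) ≈ 81.29°
pole (s+1000): 1000 + j3263 → |·| = √(1000²+3263²) = √11647169 ≈ 3412.8, ∠ = arctan(3263/1000) ≈ 72.96°
|L| = 50 · 1.0848e+07 / 1.1266e+07 ≈ 48.145
Gain = 20 log₁₀(48.145) ≈ 33.65 dB
∠L = 165.49° − 154.25° = 11.24°

33.7 dB, 11.2°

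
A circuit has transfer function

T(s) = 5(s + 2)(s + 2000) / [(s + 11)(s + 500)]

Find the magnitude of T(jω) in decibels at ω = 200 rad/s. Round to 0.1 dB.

25.4 dB

At s = jω = j200:
zero (s+2): 2 + j200 → |·| = √(2²+200²) = √40004 ≈ 200.01, ∠ = arctan(200/2) ≈ 89.43°
zero (s+2000): 2000 + j200 → |·| = √(2000²+200²) = √4040000 ≈ 2010, ∠ = arctan(200/2000) ≈ 5.71°
pole (s+11): 11 + j200 → |·| = √(11²+200²) = √40121 ≈ 200.3, ∠ = arctan(200/11) ≈ 86.85°
pole (s+500): 500 + j200 → |·| = √(500²+200²) = √290000 ≈ 538.52, ∠ = arctan(200/500) ≈ 21.80°
|T| = 5 · 4.0202e+05 / 1.0787e+05 ≈ 18.634
Gain = 20 log₁₀(18.634) ≈ 25.41 dB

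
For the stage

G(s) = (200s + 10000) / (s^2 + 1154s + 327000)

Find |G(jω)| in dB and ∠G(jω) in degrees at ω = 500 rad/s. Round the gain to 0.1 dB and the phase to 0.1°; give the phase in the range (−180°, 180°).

Substitute s = j500:
Numerator: 200(j500) + 10000 = 10000 + j100000
Denominator: (j500)^2 + 1154(j500) + 327000 = 77000 + j577000
|N| = √(10000² + 100000²) ≈ 1.005e+05, ∠N ≈ 84.29°
|D| = √(77000² + 577000²) ≈ 5.8212e+05, ∠D ≈ 82.40°
|G| = 1.005e+05 / 5.8212e+05 ≈ 0.17264
Gain = 20 log₁₀(0.17264) ≈ -15.26 dB
∠G = 84.29° − 82.40° = 1.89°

-15.3 dB, 1.9°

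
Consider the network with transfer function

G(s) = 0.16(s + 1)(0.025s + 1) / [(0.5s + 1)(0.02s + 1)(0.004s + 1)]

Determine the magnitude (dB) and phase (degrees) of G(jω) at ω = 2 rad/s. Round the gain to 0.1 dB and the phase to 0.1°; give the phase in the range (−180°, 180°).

-11.9 dB, 18.5°

At ω = 2 rad/s:
zero (1 + j2·1) = 1 + j2 → |·| ≈ 2.2361, ∠ ≈ 63.43°
zero (1 + j2·0.025) = 1 + j0.05 → |·| ≈ 1.0012, ∠ ≈ 2.86°
pole (1 + j2·0.5) = 1 + j1 → |·| ≈ 1.4142, ∠ ≈ 45.00°
pole (1 + j2·0.02) = 1 + j0.04 → |·| ≈ 1.0008, ∠ ≈ 2.29°
pole (1 + j2·0.004) = 1 + j0.008 → |·| ≈ 1, ∠ ≈ 0.46°
|G| = 0.16 · 2.2361 · 1.0012 / (1.4142 · 1.0008 · 1) ≈ 0.25309
Gain = 20 log₁₀(0.25309) ≈ -11.93 dB
∠G = (63.43° + 2.86°) − (45.00° + 2.29° + 0.46°) = 18.54°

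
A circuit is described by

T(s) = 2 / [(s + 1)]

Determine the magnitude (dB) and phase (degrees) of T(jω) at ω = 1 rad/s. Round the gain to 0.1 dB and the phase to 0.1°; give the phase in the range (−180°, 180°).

At ω = 1 rad/s:
pole (1 + j1·1) = 1 + j1 → |·| ≈ 1.4142, ∠ ≈ 45.00°
|T| = 2 · 1 / (1.4142) ≈ 1.4142
Gain = 20 log₁₀(1.4142) ≈ 3.01 dB
∠T = (0°) − (45.00°) = -45.00°

3.0 dB, -45.0°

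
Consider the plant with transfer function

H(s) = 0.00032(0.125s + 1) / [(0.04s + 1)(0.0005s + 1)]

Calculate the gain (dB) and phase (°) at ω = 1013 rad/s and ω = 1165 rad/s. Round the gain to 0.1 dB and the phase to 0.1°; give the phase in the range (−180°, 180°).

At ω = 1013 rad/s:
zero (1 + j1013·0.125) = 1 + j126.625 → |·| ≈ 126.63, ∠ ≈ 89.55°
pole (1 + j1013·0.04) = 1 + j40.52 → |·| ≈ 40.532, ∠ ≈ 88.59°
pole (1 + j1013·0.0005) = 1 + j0.5065 → |·| ≈ 1.121, ∠ ≈ 26.86°
|H| = 0.00032 · 126.63 / (40.532 · 1.121) ≈ 0.00089183
Gain = 20 log₁₀(0.00089183) ≈ -60.99 dB
∠H = (89.55°) − (88.59° + 26.86°) = -25.90°

At ω = 1165 rad/s:
zero (1 + j1165·0.125) = 1 + j145.625 → |·| ≈ 145.63, ∠ ≈ 89.61°
pole (1 + j1165·0.04) = 1 + j46.6 → |·| ≈ 46.611, ∠ ≈ 88.77°
pole (1 + j1165·0.0005) = 1 + j0.5825 → |·| ≈ 1.1573, ∠ ≈ 30.22°
|H| = 0.00032 · 145.63 / (46.611 · 1.1573) ≈ 0.00086391
Gain = 20 log₁₀(0.00086391) ≈ -61.27 dB
∠H = (89.61°) − (88.77° + 30.22°) = -29.38°

ω = 1013: -61.0 dB, -25.9°; ω = 1165: -61.3 dB, -29.4°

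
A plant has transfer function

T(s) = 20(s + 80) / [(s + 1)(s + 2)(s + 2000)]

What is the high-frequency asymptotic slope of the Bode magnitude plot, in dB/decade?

-40 dB/decade

Each pole contributes −20 dB/decade at high frequency; each zero contributes +20 dB/decade.
Net: 1 zero(s) − 3 pole(s) → -40 dB/decade.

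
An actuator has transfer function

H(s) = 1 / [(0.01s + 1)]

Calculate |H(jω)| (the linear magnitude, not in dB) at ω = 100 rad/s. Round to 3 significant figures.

0.707

At ω = 100 rad/s:
pole (1 + j100·0.01) = 1 + j1 → |·| ≈ 1.4142, ∠ ≈ 45.00°
|H| = 1 · 1 / (1.4142) ≈ 0.70711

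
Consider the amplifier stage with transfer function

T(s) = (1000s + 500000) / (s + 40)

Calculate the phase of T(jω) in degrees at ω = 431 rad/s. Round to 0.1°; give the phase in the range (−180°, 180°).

-43.9°

Substitute s = j431:
Numerator: 1000(j431) + 500000 = 500000 + j431000
Denominator: (j431) + 40 = 40 + j431
|N| = √(500000² + 431000²) ≈ 6.6012e+05, ∠N ≈ 40.76°
|D| = √(40² + 431²) ≈ 432.85, ∠D ≈ 84.70°
∠T = 40.76° − 84.70° = -43.94°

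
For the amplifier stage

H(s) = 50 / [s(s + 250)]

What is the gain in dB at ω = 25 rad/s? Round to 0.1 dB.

-42.0 dB

At s = jω = j25:
pole (s+250): 250 + j25 → |·| = √(250²+25²) = √63125 ≈ 251.25, ∠ = arctan(25/250) ≈ 5.71°
pole at origin: |s| = 25, ∠ = 90.00° (in denominator)
|H| = 50 / 6281.2 ≈ 0.0079603
Gain = 20 log₁₀(0.0079603) ≈ -41.98 dB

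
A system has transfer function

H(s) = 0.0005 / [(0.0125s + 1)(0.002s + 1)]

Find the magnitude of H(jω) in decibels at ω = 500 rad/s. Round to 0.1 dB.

At ω = 500 rad/s:
pole (1 + j500·0.0125) = 1 + j6.25 → |·| ≈ 6.3295, ∠ ≈ 80.91°
pole (1 + j500·0.002) = 1 + j1 → |·| ≈ 1.4142, ∠ ≈ 45.00°
|H| = 0.0005 · 1 / (6.3295 · 1.4142) ≈ 5.5859e-05
Gain = 20 log₁₀(5.5859e-05) ≈ -85.06 dB

-85.1 dB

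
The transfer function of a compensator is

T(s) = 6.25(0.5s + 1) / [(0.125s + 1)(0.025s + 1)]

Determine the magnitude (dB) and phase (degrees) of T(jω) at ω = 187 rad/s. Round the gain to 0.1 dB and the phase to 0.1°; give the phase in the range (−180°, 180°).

At ω = 187 rad/s:
zero (1 + j187·0.5) = 1 + j93.5 → |·| ≈ 93.505, ∠ ≈ 89.39°
pole (1 + j187·0.125) = 1 + j23.375 → |·| ≈ 23.396, ∠ ≈ 87.55°
pole (1 + j187·0.025) = 1 + j4.675 → |·| ≈ 4.7808, ∠ ≈ 77.93°
|T| = 6.25 · 93.505 / (23.396 · 4.7808) ≈ 5.2248
Gain = 20 log₁₀(5.2248) ≈ 14.36 dB
∠T = (89.39°) − (87.55° + 77.93°) = -76.09°

14.4 dB, -76.1°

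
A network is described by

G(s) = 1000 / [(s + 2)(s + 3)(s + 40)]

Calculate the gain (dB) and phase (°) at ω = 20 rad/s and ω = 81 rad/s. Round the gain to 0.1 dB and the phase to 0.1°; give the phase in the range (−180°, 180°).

ω = 20: -25.2 dB, 167.7°; ω = 81: -55.5 dB, 119.8°

At s = jω = j20:
pole (s+2): 2 + j20 → |·| = √(2²+20²) = √404 ≈ 20.1, ∠ = arctan(20/2) ≈ 84.29°
pole (s+3): 3 + j20 → |·| = √(3²+20²) = √409 ≈ 20.224, ∠ = arctan(20/3) ≈ 81.47°
pole (s+40): 40 + j20 → |·| = √(40²+20²) = √2000 ≈ 44.721, ∠ = arctan(20/40) ≈ 26.57°
|G| = 1000 / 18179 ≈ 0.055009
Gain = 20 log₁₀(0.055009) ≈ -25.19 dB
∠G = 0.00° − 192.33° = -192.33° ≡ 167.67° (principal value)

At s = jω = j81:
pole (s+2): 2 + j81 → |·| = √(2²+81²) = √6565 ≈ 81.025, ∠ = arctan(81/2) ≈ 88.59°
pole (s+3): 3 + j81 → |·| = √(3²+81²) = √6570 ≈ 81.056, ∠ = arctan(81/3) ≈ 87.88°
pole (s+40): 40 + j81 → |·| = √(40²+81²) = √8161 ≈ 90.338, ∠ = arctan(81/40) ≈ 63.72°
|G| = 1000 / 5.933e+05 ≈ 0.0016855
Gain = 20 log₁₀(0.0016855) ≈ -55.47 dB
∠G = 0.00° − 240.19° = -240.19° ≡ 119.81° (principal value)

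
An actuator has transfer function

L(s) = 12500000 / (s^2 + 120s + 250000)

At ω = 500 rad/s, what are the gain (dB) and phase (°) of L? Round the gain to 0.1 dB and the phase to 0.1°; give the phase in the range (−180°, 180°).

46.4 dB, -90.0°

At s = jω = j500:
quadratic: (j500)² + 120·j500 + 250000 = 0 + j60000 → |·| ≈ 60000, ∠ ≈ 90.00°
|L| = 12500000 / 60000 ≈ 208.33
Gain = 20 log₁₀(208.33) ≈ 46.38 dB
∠L = 0.00° − 90.00° = -90.00°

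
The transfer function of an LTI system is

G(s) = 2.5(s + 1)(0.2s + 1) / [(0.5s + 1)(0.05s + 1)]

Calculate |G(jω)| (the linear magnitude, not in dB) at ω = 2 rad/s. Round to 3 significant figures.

4.24

At ω = 2 rad/s:
zero (1 + j2·1) = 1 + j2 → |·| ≈ 2.2361, ∠ ≈ 63.43°
zero (1 + j2·0.2) = 1 + j0.4 → |·| ≈ 1.077, ∠ ≈ 21.80°
pole (1 + j2·0.5) = 1 + j1 → |·| ≈ 1.4142, ∠ ≈ 45.00°
pole (1 + j2·0.05) = 1 + j0.1 → |·| ≈ 1.005, ∠ ≈ 5.71°
|G| = 2.5 · 2.2361 · 1.077 / (1.4142 · 1.005) ≈ 4.2361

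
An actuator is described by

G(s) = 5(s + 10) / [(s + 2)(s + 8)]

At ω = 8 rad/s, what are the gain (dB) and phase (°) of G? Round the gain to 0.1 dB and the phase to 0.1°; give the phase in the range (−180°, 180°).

-3.3 dB, -82.3°

At s = jω = j8:
zero (s+10): 10 + j8 → |·| = √(10²+8²) = √164 ≈ 12.806, ∠ = arctan(8/10) ≈ 38.66°
pole (s+2): 2 + j8 → |·| = √(2²+8²) = √68 ≈ 8.2462, ∠ = arctan(8/2) ≈ 75.96°
pole (s+8): 8 + j8 → |·| = √(8²+8²) = √128 ≈ 11.314, ∠ = arctan(8/8) ≈ 45.00°
|G| = 5 · 12.806 / 93.298 ≈ 0.6863
Gain = 20 log₁₀(0.6863) ≈ -3.27 dB
∠G = 38.66° − 120.96° = -82.30°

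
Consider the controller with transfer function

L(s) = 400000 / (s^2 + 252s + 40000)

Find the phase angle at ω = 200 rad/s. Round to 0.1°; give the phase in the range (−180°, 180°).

At s = jω = j200:
quadratic: (j200)² + 252·j200 + 40000 = 0 + j50400 → |·| ≈ 50400, ∠ ≈ 90.00°
∠L = 0.00° − 90.00° = -90.00°

-90.0°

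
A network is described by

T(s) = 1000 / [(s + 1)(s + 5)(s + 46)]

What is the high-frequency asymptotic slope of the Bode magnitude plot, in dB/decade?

Each pole contributes −20 dB/decade at high frequency; each zero contributes +20 dB/decade.
Net: 0 zero(s) − 3 pole(s) → -60 dB/decade.

-60 dB/decade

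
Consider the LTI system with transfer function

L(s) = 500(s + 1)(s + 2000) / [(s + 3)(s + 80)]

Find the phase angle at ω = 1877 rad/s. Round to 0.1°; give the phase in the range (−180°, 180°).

At s = jω = j1877:
zero (s+1): 1 + j1877 → |·| = √(1²+1877²) = √3523130 ≈ 1877, ∠ = arctan(1877/1) ≈ 89.97°
zero (s+2000): 2000 + j1877 → |·| = √(2000²+1877²) = √7523129 ≈ 2742.8, ∠ = arctan(1877/2000) ≈ 43.18°
pole (s+3): 3 + j1877 → |·| = √(3²+1877²) = √3523138 ≈ 1877, ∠ = arctan(1877/3) ≈ 89.91°
pole (s+80): 80 + j1877 → |·| = √(80²+1877²) = √3529529 ≈ 1878.7, ∠ = arctan(1877/80) ≈ 87.56°
∠L = 133.15° − 177.47° = -44.32°

-44.3°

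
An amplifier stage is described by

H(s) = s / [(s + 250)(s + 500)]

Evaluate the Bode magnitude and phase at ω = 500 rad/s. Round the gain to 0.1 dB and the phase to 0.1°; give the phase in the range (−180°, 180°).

-58.0 dB, -18.4°

At s = jω = j500:
zero at origin: s = j500 → |·| = 500, ∠ = 90.00°
pole (s+250): 250 + j500 → |·| = √(250²+500²) = √312500 ≈ 559.02, ∠ = arctan(500/250) ≈ 63.43°
pole (s+500): 500 + j500 → |·| = √(500²+500²) = √500000 ≈ 707.11, ∠ = arctan(500/500) ≈ 45.00°
|H| = 1 · 500 / 3.9529e+05 ≈ 0.0012649
Gain = 20 log₁₀(0.0012649) ≈ -57.96 dB
∠H = 90.00° − 108.43° = -18.43°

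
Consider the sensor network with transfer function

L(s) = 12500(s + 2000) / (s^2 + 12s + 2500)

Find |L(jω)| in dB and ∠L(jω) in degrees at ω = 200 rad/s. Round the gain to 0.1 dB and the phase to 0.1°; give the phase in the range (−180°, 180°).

At s = jω = j200:
zero (s+2000): 2000 + j200 → |·| = √(2000²+200²) = √4040000 ≈ 2010, ∠ = arctan(200/2000) ≈ 5.71°
quadratic: (j200)² + 12·j200 + 2500 = -37500 + j2400 → |·| ≈ 37577, ∠ ≈ 176.34°
|L| = 12500 · 2010 / 37577 ≈ 668.63
Gain = 20 log₁₀(668.63) ≈ 56.50 dB
∠L = 5.71° − 176.34° = -170.63°

56.5 dB, -170.6°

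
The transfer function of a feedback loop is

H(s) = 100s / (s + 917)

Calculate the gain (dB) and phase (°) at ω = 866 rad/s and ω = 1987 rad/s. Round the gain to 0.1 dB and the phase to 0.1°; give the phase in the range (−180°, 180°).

ω = 866: 36.7 dB, 46.6°; ω = 1987: 39.2 dB, 24.8°

At s = jω = j866:
zero at origin: s = j866 → |·| = 866, ∠ = 90.00°
pole (s+917): 917 + j866 → |·| = √(917²+866²) = √1590845 ≈ 1261.3, ∠ = arctan(866/917) ≈ 43.36°
|H| = 100 · 866 / 1261.3 ≈ 68.659
Gain = 20 log₁₀(68.659) ≈ 36.73 dB
∠H = 90.00° − 43.36° = 46.64°

At s = jω = j1987:
zero at origin: s = j1987 → |·| = 1987, ∠ = 90.00°
pole (s+917): 917 + j1987 → |·| = √(917²+1987²) = √4789058 ≈ 2188.4, ∠ = arctan(1987/917) ≈ 65.23°
|H| = 100 · 1987 / 2188.4 ≈ 90.797
Gain = 20 log₁₀(90.797) ≈ 39.16 dB
∠H = 90.00° − 65.23° = 24.77°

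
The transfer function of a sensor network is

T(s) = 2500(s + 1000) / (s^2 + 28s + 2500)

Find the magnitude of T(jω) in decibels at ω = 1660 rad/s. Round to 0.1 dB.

4.9 dB

At s = jω = j1660:
zero (s+1000): 1000 + j1660 → |·| = √(1000²+1660²) = √3755600 ≈ 1937.9, ∠ = arctan(1660/1000) ≈ 58.93°
quadratic: (j1660)² + 28·j1660 + 2500 = -2753100 + j46480 → |·| ≈ 2.7535e+06, ∠ ≈ 179.03°
|T| = 2500 · 1937.9 / 2.7535e+06 ≈ 1.7595
Gain = 20 log₁₀(1.7595) ≈ 4.91 dB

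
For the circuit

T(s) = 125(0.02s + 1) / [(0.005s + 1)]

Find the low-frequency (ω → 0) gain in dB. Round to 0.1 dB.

T(0) = 125 · 1 / 1 = 125
20 log₁₀(125) ≈ 41.94 dB

41.9 dB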